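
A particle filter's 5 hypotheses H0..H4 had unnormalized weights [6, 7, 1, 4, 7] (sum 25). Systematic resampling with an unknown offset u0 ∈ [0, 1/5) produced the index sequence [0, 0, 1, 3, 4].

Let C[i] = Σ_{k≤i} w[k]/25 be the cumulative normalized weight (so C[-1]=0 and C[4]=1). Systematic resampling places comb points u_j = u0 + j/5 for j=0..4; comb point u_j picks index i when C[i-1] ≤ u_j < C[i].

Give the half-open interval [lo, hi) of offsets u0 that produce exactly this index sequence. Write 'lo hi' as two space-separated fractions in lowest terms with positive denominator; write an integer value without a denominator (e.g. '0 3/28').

0 1/25

C = [6/25, 13/25, 14/25, 18/25, 1]
j=0 picked index 0: u0 ∈ [0, 6/25)
j=1 picked index 0: u0 ∈ [-1/5, 1/25)
j=2 picked index 1: u0 ∈ [-4/25, 3/25)
j=3 picked index 3: u0 ∈ [-1/25, 3/25)
j=4 picked index 4: u0 ∈ [-2/25, 1/5)
intersection: [0, 1/25)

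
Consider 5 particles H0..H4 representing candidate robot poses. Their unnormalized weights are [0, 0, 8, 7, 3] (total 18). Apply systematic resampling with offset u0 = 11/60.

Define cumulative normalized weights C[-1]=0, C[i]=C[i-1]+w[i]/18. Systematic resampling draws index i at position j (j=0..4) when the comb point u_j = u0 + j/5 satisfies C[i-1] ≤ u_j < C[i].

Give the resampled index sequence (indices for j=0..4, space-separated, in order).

C = [0, 0, 4/9, 5/6, 1]
j=0: u_0=11/60 ∈ [0, 4/9) → index 2
j=1: u_1=23/60 ∈ [0, 4/9) → index 2
j=2: u_2=7/12 ∈ [4/9, 5/6) → index 3
j=3: u_3=47/60 ∈ [4/9, 5/6) → index 3
j=4: u_4=59/60 ∈ [5/6, 1) → index 4

2 2 3 3 4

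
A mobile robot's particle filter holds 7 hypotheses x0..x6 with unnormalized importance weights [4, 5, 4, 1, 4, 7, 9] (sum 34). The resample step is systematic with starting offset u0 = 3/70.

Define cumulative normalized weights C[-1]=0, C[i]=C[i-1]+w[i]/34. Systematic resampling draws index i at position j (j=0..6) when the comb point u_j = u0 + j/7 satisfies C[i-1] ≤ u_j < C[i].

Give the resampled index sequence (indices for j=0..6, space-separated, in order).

C = [2/17, 9/34, 13/34, 7/17, 9/17, 25/34, 1]
j=0: u_0=3/70 ∈ [0, 2/17) → index 0
j=1: u_1=13/70 ∈ [2/17, 9/34) → index 1
j=2: u_2=23/70 ∈ [9/34, 13/34) → index 2
j=3: u_3=33/70 ∈ [7/17, 9/17) → index 4
j=4: u_4=43/70 ∈ [9/17, 25/34) → index 5
j=5: u_5=53/70 ∈ [25/34, 1) → index 6
j=6: u_6=9/10 ∈ [25/34, 1) → index 6

0 1 2 4 5 6 6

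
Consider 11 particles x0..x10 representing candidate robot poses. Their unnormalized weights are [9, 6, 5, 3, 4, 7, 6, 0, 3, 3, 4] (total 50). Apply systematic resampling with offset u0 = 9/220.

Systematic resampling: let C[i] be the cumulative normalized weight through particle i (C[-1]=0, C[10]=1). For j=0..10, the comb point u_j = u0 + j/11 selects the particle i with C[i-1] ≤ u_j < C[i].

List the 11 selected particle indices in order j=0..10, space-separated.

C = [9/50, 3/10, 2/5, 23/50, 27/50, 17/25, 4/5, 4/5, 43/50, 23/25, 1]
j=0: u_0=9/220 ∈ [0, 9/50) → index 0
j=1: u_1=29/220 ∈ [0, 9/50) → index 0
j=2: u_2=49/220 ∈ [9/50, 3/10) → index 1
j=3: u_3=69/220 ∈ [3/10, 2/5) → index 2
j=4: u_4=89/220 ∈ [2/5, 23/50) → index 3
j=5: u_5=109/220 ∈ [23/50, 27/50) → index 4
j=6: u_6=129/220 ∈ [27/50, 17/25) → index 5
j=7: u_7=149/220 ∈ [27/50, 17/25) → index 5
j=8: u_8=169/220 ∈ [17/25, 4/5) → index 6
j=9: u_9=189/220 ∈ [4/5, 43/50) → index 8
j=10: u_10=19/20 ∈ [23/25, 1) → index 10

0 0 1 2 3 4 5 5 6 8 10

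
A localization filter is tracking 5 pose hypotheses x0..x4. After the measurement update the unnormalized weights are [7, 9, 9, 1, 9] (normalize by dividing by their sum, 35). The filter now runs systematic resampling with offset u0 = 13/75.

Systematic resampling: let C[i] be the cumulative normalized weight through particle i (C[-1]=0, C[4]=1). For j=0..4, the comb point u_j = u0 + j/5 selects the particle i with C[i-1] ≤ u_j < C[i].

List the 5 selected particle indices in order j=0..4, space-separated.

0 1 2 4 4

C = [1/5, 16/35, 5/7, 26/35, 1]
j=0: u_0=13/75 ∈ [0, 1/5) → index 0
j=1: u_1=28/75 ∈ [1/5, 16/35) → index 1
j=2: u_2=43/75 ∈ [16/35, 5/7) → index 2
j=3: u_3=58/75 ∈ [26/35, 1) → index 4
j=4: u_4=73/75 ∈ [26/35, 1) → index 4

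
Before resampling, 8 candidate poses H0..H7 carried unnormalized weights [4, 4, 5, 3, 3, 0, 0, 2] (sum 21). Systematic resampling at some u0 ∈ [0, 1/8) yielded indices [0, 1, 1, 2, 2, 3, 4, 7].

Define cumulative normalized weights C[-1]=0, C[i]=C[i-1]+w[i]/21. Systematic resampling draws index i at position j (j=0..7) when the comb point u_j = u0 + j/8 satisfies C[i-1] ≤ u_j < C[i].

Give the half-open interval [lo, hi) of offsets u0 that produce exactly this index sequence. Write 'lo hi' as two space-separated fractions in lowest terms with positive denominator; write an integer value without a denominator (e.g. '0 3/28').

C = [4/21, 8/21, 13/21, 16/21, 19/21, 19/21, 19/21, 1]
j=0 picked index 0: u0 ∈ [0, 4/21)
j=1 picked index 1: u0 ∈ [11/168, 43/168)
j=2 picked index 1: u0 ∈ [-5/84, 11/84)
j=3 picked index 2: u0 ∈ [1/168, 41/168)
j=4 picked index 2: u0 ∈ [-5/42, 5/42)
j=5 picked index 3: u0 ∈ [-1/168, 23/168)
j=6 picked index 4: u0 ∈ [1/84, 13/84)
j=7 picked index 7: u0 ∈ [5/168, 1/8)
intersection: [11/168, 5/42)

11/168 5/42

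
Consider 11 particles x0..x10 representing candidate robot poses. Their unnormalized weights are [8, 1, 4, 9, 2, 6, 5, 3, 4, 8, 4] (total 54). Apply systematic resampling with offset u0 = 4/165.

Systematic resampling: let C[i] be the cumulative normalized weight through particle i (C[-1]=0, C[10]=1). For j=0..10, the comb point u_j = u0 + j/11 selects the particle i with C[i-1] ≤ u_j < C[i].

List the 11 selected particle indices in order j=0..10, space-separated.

C = [4/27, 1/6, 13/54, 11/27, 4/9, 5/9, 35/54, 19/27, 7/9, 25/27, 1]
j=0: u_0=4/165 ∈ [0, 4/27) → index 0
j=1: u_1=19/165 ∈ [0, 4/27) → index 0
j=2: u_2=34/165 ∈ [1/6, 13/54) → index 2
j=3: u_3=49/165 ∈ [13/54, 11/27) → index 3
j=4: u_4=64/165 ∈ [13/54, 11/27) → index 3
j=5: u_5=79/165 ∈ [4/9, 5/9) → index 5
j=6: u_6=94/165 ∈ [5/9, 35/54) → index 6
j=7: u_7=109/165 ∈ [35/54, 19/27) → index 7
j=8: u_8=124/165 ∈ [19/27, 7/9) → index 8
j=9: u_9=139/165 ∈ [7/9, 25/27) → index 9
j=10: u_10=14/15 ∈ [25/27, 1) → index 10

0 0 2 3 3 5 6 7 8 9 10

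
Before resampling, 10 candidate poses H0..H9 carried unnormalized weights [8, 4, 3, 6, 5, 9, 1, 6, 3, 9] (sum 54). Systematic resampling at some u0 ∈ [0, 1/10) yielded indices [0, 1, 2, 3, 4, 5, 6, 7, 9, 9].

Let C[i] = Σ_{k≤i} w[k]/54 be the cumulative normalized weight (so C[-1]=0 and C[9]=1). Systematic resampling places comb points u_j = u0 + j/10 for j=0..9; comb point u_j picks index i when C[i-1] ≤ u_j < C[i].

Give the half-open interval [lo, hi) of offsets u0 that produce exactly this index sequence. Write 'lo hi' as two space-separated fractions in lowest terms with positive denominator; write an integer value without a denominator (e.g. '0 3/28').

13/270 1/15

C = [4/27, 2/9, 5/18, 7/18, 13/27, 35/54, 2/3, 7/9, 5/6, 1]
j=0 picked index 0: u0 ∈ [0, 4/27)
j=1 picked index 1: u0 ∈ [13/270, 11/90)
j=2 picked index 2: u0 ∈ [1/45, 7/90)
j=3 picked index 3: u0 ∈ [-1/45, 4/45)
j=4 picked index 4: u0 ∈ [-1/90, 11/135)
j=5 picked index 5: u0 ∈ [-1/54, 4/27)
j=6 picked index 6: u0 ∈ [13/270, 1/15)
j=7 picked index 7: u0 ∈ [-1/30, 7/90)
j=8 picked index 9: u0 ∈ [1/30, 1/5)
j=9 picked index 9: u0 ∈ [-1/15, 1/10)
intersection: [13/270, 1/15)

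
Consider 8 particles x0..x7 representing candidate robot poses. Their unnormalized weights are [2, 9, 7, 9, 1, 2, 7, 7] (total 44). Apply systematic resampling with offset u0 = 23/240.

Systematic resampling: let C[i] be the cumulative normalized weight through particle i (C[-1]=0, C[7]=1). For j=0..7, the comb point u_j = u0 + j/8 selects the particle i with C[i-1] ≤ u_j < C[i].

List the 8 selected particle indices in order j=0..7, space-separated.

C = [1/22, 1/4, 9/22, 27/44, 7/11, 15/22, 37/44, 1]
j=0: u_0=23/240 ∈ [1/22, 1/4) → index 1
j=1: u_1=53/240 ∈ [1/22, 1/4) → index 1
j=2: u_2=83/240 ∈ [1/4, 9/22) → index 2
j=3: u_3=113/240 ∈ [9/22, 27/44) → index 3
j=4: u_4=143/240 ∈ [9/22, 27/44) → index 3
j=5: u_5=173/240 ∈ [15/22, 37/44) → index 6
j=6: u_6=203/240 ∈ [37/44, 1) → index 7
j=7: u_7=233/240 ∈ [37/44, 1) → index 7

1 1 2 3 3 6 7 7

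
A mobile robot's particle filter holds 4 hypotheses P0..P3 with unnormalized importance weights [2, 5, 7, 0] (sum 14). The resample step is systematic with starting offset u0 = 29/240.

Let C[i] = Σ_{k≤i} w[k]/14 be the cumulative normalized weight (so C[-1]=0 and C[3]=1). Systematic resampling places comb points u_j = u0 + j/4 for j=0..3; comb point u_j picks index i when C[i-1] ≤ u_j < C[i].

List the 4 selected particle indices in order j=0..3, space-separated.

C = [1/7, 1/2, 1, 1]
j=0: u_0=29/240 ∈ [0, 1/7) → index 0
j=1: u_1=89/240 ∈ [1/7, 1/2) → index 1
j=2: u_2=149/240 ∈ [1/2, 1) → index 2
j=3: u_3=209/240 ∈ [1/2, 1) → index 2

0 1 2 2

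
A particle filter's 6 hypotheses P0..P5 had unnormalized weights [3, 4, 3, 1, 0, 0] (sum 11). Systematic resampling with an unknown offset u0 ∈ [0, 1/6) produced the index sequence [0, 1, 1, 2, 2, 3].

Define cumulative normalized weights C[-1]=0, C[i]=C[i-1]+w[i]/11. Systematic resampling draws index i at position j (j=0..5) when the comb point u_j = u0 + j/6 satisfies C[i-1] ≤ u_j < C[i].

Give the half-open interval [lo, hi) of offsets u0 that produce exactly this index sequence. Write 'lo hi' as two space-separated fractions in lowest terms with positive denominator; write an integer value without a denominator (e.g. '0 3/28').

3/22 1/6

C = [3/11, 7/11, 10/11, 1, 1, 1]
j=0 picked index 0: u0 ∈ [0, 3/11)
j=1 picked index 1: u0 ∈ [7/66, 31/66)
j=2 picked index 1: u0 ∈ [-2/33, 10/33)
j=3 picked index 2: u0 ∈ [3/22, 9/22)
j=4 picked index 2: u0 ∈ [-1/33, 8/33)
j=5 picked index 3: u0 ∈ [5/66, 1/6)
intersection: [3/22, 1/6)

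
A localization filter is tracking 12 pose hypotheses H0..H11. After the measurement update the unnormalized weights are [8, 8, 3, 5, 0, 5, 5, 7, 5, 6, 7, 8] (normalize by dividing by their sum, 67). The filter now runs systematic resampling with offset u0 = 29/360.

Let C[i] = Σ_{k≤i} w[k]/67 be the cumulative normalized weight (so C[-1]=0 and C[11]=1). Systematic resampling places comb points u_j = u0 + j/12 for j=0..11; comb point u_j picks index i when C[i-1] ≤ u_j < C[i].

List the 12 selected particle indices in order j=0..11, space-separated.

C = [8/67, 16/67, 19/67, 24/67, 24/67, 29/67, 34/67, 41/67, 46/67, 52/67, 59/67, 1]
j=0: u_0=29/360 ∈ [0, 8/67) → index 0
j=1: u_1=59/360 ∈ [8/67, 16/67) → index 1
j=2: u_2=89/360 ∈ [16/67, 19/67) → index 2
j=3: u_3=119/360 ∈ [19/67, 24/67) → index 3
j=4: u_4=149/360 ∈ [24/67, 29/67) → index 5
j=5: u_5=179/360 ∈ [29/67, 34/67) → index 6
j=6: u_6=209/360 ∈ [34/67, 41/67) → index 7
j=7: u_7=239/360 ∈ [41/67, 46/67) → index 8
j=8: u_8=269/360 ∈ [46/67, 52/67) → index 9
j=9: u_9=299/360 ∈ [52/67, 59/67) → index 10
j=10: u_10=329/360 ∈ [59/67, 1) → index 11
j=11: u_11=359/360 ∈ [59/67, 1) → index 11

0 1 2 3 5 6 7 8 9 10 11 11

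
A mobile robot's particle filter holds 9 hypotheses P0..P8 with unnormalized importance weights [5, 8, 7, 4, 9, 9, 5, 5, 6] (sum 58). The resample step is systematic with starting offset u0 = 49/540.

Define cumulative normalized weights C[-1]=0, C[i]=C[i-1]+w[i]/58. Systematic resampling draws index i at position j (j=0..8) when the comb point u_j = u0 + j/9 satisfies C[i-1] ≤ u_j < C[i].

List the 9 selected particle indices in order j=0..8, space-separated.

C = [5/58, 13/58, 10/29, 12/29, 33/58, 21/29, 47/58, 26/29, 1]
j=0: u_0=49/540 ∈ [5/58, 13/58) → index 1
j=1: u_1=109/540 ∈ [5/58, 13/58) → index 1
j=2: u_2=169/540 ∈ [13/58, 10/29) → index 2
j=3: u_3=229/540 ∈ [12/29, 33/58) → index 4
j=4: u_4=289/540 ∈ [12/29, 33/58) → index 4
j=5: u_5=349/540 ∈ [33/58, 21/29) → index 5
j=6: u_6=409/540 ∈ [21/29, 47/58) → index 6
j=7: u_7=469/540 ∈ [47/58, 26/29) → index 7
j=8: u_8=529/540 ∈ [26/29, 1) → index 8

1 1 2 4 4 5 6 7 8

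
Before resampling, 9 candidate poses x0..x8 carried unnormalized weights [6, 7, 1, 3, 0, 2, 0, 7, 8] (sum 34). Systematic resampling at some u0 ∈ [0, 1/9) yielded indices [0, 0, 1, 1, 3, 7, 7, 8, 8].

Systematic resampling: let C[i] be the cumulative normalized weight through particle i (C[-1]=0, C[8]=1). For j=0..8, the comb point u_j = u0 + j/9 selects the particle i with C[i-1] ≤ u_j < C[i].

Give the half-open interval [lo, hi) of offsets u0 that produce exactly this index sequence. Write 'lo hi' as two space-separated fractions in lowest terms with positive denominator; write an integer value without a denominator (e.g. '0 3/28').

C = [3/17, 13/34, 7/17, 1/2, 1/2, 19/34, 19/34, 13/17, 1]
j=0 picked index 0: u0 ∈ [0, 3/17)
j=1 picked index 0: u0 ∈ [-1/9, 10/153)
j=2 picked index 1: u0 ∈ [-7/153, 49/306)
j=3 picked index 1: u0 ∈ [-8/51, 5/102)
j=4 picked index 3: u0 ∈ [-5/153, 1/18)
j=5 picked index 7: u0 ∈ [1/306, 32/153)
j=6 picked index 7: u0 ∈ [-11/102, 5/51)
j=7 picked index 8: u0 ∈ [-2/153, 2/9)
j=8 picked index 8: u0 ∈ [-19/153, 1/9)
intersection: [1/306, 5/102)

1/306 5/102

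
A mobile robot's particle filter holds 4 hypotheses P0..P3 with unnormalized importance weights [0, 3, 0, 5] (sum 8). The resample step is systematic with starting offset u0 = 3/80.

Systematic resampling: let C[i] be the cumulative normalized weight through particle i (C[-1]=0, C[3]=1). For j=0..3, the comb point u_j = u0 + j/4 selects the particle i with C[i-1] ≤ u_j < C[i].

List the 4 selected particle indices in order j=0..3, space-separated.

1 1 3 3

C = [0, 3/8, 3/8, 1]
j=0: u_0=3/80 ∈ [0, 3/8) → index 1
j=1: u_1=23/80 ∈ [0, 3/8) → index 1
j=2: u_2=43/80 ∈ [3/8, 1) → index 3
j=3: u_3=63/80 ∈ [3/8, 1) → index 3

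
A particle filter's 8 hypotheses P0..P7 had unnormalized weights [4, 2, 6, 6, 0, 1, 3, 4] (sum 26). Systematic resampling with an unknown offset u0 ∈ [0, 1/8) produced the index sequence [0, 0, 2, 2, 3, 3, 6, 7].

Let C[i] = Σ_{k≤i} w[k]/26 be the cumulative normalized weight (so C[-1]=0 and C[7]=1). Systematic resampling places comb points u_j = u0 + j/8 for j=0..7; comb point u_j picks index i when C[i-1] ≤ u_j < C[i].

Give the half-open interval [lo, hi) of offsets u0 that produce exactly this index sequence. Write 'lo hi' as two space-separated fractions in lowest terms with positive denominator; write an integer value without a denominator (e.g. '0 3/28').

C = [2/13, 3/13, 6/13, 9/13, 9/13, 19/26, 11/13, 1]
j=0 picked index 0: u0 ∈ [0, 2/13)
j=1 picked index 0: u0 ∈ [-1/8, 3/104)
j=2 picked index 2: u0 ∈ [-1/52, 11/52)
j=3 picked index 2: u0 ∈ [-15/104, 9/104)
j=4 picked index 3: u0 ∈ [-1/26, 5/26)
j=5 picked index 3: u0 ∈ [-17/104, 7/104)
j=6 picked index 6: u0 ∈ [-1/52, 5/52)
j=7 picked index 7: u0 ∈ [-3/104, 1/8)
intersection: [0, 3/104)

0 3/104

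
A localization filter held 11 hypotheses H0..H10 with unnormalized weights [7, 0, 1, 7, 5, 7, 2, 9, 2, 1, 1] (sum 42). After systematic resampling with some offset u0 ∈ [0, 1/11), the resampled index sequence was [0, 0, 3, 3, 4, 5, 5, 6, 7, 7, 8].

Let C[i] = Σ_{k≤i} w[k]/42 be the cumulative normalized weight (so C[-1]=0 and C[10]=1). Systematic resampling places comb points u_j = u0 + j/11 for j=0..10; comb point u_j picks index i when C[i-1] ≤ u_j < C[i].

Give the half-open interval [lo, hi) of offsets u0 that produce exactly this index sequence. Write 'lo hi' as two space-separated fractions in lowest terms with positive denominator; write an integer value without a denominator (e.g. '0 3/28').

C = [1/6, 1/6, 4/21, 5/14, 10/21, 9/14, 29/42, 19/21, 20/21, 41/42, 1]
j=0 picked index 0: u0 ∈ [0, 1/6)
j=1 picked index 0: u0 ∈ [-1/11, 5/66)
j=2 picked index 3: u0 ∈ [2/231, 27/154)
j=3 picked index 3: u0 ∈ [-19/231, 13/154)
j=4 picked index 4: u0 ∈ [-1/154, 26/231)
j=5 picked index 5: u0 ∈ [5/231, 29/154)
j=6 picked index 5: u0 ∈ [-16/231, 15/154)
j=7 picked index 6: u0 ∈ [1/154, 25/462)
j=8 picked index 7: u0 ∈ [-17/462, 41/231)
j=9 picked index 7: u0 ∈ [-59/462, 20/231)
j=10 picked index 8: u0 ∈ [-1/231, 10/231)
intersection: [5/231, 10/231)

5/231 10/231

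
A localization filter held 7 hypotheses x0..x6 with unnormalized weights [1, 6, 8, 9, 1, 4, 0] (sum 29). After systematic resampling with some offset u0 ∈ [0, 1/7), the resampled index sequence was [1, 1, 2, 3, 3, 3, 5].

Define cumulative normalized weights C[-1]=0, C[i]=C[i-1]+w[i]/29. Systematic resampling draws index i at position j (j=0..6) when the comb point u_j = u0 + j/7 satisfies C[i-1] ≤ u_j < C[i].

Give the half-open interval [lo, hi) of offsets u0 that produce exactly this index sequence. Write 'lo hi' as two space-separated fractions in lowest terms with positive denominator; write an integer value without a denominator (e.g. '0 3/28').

C = [1/29, 7/29, 15/29, 24/29, 25/29, 1, 1]
j=0 picked index 1: u0 ∈ [1/29, 7/29)
j=1 picked index 1: u0 ∈ [-22/203, 20/203)
j=2 picked index 2: u0 ∈ [-9/203, 47/203)
j=3 picked index 3: u0 ∈ [18/203, 81/203)
j=4 picked index 3: u0 ∈ [-11/203, 52/203)
j=5 picked index 3: u0 ∈ [-40/203, 23/203)
j=6 picked index 5: u0 ∈ [1/203, 1/7)
intersection: [18/203, 20/203)

18/203 20/203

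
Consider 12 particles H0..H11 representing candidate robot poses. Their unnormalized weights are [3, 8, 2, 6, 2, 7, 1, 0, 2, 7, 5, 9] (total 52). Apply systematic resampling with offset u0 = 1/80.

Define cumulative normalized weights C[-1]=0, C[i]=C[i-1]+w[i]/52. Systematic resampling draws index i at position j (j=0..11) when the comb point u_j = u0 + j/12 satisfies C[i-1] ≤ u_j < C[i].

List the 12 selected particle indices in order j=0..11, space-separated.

0 1 1 3 3 5 5 8 9 10 11 11

C = [3/52, 11/52, 1/4, 19/52, 21/52, 7/13, 29/52, 29/52, 31/52, 19/26, 43/52, 1]
j=0: u_0=1/80 ∈ [0, 3/52) → index 0
j=1: u_1=23/240 ∈ [3/52, 11/52) → index 1
j=2: u_2=43/240 ∈ [3/52, 11/52) → index 1
j=3: u_3=21/80 ∈ [1/4, 19/52) → index 3
j=4: u_4=83/240 ∈ [1/4, 19/52) → index 3
j=5: u_5=103/240 ∈ [21/52, 7/13) → index 5
j=6: u_6=41/80 ∈ [21/52, 7/13) → index 5
j=7: u_7=143/240 ∈ [29/52, 31/52) → index 8
j=8: u_8=163/240 ∈ [31/52, 19/26) → index 9
j=9: u_9=61/80 ∈ [19/26, 43/52) → index 10
j=10: u_10=203/240 ∈ [43/52, 1) → index 11
j=11: u_11=223/240 ∈ [43/52, 1) → index 11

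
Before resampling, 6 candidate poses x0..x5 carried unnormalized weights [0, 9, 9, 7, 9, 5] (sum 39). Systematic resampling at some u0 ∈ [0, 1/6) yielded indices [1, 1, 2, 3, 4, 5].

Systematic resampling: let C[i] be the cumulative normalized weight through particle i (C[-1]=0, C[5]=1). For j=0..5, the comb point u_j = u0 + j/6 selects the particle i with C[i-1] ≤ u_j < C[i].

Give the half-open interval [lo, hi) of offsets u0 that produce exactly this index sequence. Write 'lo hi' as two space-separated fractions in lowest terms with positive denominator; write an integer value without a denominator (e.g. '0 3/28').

1/26 5/78

C = [0, 3/13, 6/13, 25/39, 34/39, 1]
j=0 picked index 1: u0 ∈ [0, 3/13)
j=1 picked index 1: u0 ∈ [-1/6, 5/78)
j=2 picked index 2: u0 ∈ [-4/39, 5/39)
j=3 picked index 3: u0 ∈ [-1/26, 11/78)
j=4 picked index 4: u0 ∈ [-1/39, 8/39)
j=5 picked index 5: u0 ∈ [1/26, 1/6)
intersection: [1/26, 5/78)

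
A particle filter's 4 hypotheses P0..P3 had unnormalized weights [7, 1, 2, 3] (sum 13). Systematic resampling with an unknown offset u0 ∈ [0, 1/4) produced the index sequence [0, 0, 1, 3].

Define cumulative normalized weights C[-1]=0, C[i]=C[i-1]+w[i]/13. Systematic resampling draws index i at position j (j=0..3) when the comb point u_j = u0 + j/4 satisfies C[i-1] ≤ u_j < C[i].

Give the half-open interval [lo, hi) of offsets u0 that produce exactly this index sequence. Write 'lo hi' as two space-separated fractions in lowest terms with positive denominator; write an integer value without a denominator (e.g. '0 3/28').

C = [7/13, 8/13, 10/13, 1]
j=0 picked index 0: u0 ∈ [0, 7/13)
j=1 picked index 0: u0 ∈ [-1/4, 15/52)
j=2 picked index 1: u0 ∈ [1/26, 3/26)
j=3 picked index 3: u0 ∈ [1/52, 1/4)
intersection: [1/26, 3/26)

1/26 3/26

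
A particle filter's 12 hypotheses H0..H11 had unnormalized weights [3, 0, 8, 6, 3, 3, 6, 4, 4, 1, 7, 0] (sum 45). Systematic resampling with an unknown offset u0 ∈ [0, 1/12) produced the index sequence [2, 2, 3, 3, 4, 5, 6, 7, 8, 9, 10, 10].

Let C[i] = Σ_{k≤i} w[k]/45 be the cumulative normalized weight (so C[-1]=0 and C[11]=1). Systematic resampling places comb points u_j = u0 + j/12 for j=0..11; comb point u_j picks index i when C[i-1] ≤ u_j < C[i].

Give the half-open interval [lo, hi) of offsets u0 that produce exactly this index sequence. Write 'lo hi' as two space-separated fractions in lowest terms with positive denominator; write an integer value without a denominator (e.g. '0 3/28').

7/90 1/12

C = [1/15, 1/15, 11/45, 17/45, 4/9, 23/45, 29/45, 11/15, 37/45, 38/45, 1, 1]
j=0 picked index 2: u0 ∈ [1/15, 11/45)
j=1 picked index 2: u0 ∈ [-1/60, 29/180)
j=2 picked index 3: u0 ∈ [7/90, 19/90)
j=3 picked index 3: u0 ∈ [-1/180, 23/180)
j=4 picked index 4: u0 ∈ [2/45, 1/9)
j=5 picked index 5: u0 ∈ [1/36, 17/180)
j=6 picked index 6: u0 ∈ [1/90, 13/90)
j=7 picked index 7: u0 ∈ [11/180, 3/20)
j=8 picked index 8: u0 ∈ [1/15, 7/45)
j=9 picked index 9: u0 ∈ [13/180, 17/180)
j=10 picked index 10: u0 ∈ [1/90, 1/6)
j=11 picked index 10: u0 ∈ [-13/180, 1/12)
intersection: [7/90, 1/12)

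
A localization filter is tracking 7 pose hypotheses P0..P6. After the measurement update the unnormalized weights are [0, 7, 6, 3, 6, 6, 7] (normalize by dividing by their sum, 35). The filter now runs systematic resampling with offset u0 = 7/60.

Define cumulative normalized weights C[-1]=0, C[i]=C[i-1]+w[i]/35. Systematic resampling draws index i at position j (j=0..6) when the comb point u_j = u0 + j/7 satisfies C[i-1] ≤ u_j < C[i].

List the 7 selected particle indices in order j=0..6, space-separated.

1 2 3 4 5 6 6

C = [0, 1/5, 13/35, 16/35, 22/35, 4/5, 1]
j=0: u_0=7/60 ∈ [0, 1/5) → index 1
j=1: u_1=109/420 ∈ [1/5, 13/35) → index 2
j=2: u_2=169/420 ∈ [13/35, 16/35) → index 3
j=3: u_3=229/420 ∈ [16/35, 22/35) → index 4
j=4: u_4=289/420 ∈ [22/35, 4/5) → index 5
j=5: u_5=349/420 ∈ [4/5, 1) → index 6
j=6: u_6=409/420 ∈ [4/5, 1) → index 6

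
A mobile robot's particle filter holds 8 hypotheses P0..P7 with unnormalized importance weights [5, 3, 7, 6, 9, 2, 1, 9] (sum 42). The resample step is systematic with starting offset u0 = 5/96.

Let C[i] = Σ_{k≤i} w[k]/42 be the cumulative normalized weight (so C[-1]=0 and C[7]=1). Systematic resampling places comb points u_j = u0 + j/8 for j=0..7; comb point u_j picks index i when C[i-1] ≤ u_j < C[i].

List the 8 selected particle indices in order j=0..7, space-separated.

C = [5/42, 4/21, 5/14, 1/2, 5/7, 16/21, 11/14, 1]
j=0: u_0=5/96 ∈ [0, 5/42) → index 0
j=1: u_1=17/96 ∈ [5/42, 4/21) → index 1
j=2: u_2=29/96 ∈ [4/21, 5/14) → index 2
j=3: u_3=41/96 ∈ [5/14, 1/2) → index 3
j=4: u_4=53/96 ∈ [1/2, 5/7) → index 4
j=5: u_5=65/96 ∈ [1/2, 5/7) → index 4
j=6: u_6=77/96 ∈ [11/14, 1) → index 7
j=7: u_7=89/96 ∈ [11/14, 1) → index 7

0 1 2 3 4 4 7 7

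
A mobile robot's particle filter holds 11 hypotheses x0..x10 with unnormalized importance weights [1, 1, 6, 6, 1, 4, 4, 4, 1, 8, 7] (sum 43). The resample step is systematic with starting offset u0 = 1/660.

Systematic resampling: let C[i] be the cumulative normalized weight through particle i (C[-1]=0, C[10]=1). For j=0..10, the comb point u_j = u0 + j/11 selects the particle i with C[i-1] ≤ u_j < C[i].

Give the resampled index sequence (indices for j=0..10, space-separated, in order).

C = [1/43, 2/43, 8/43, 14/43, 15/43, 19/43, 23/43, 27/43, 28/43, 36/43, 1]
j=0: u_0=1/660 ∈ [0, 1/43) → index 0
j=1: u_1=61/660 ∈ [2/43, 8/43) → index 2
j=2: u_2=11/60 ∈ [2/43, 8/43) → index 2
j=3: u_3=181/660 ∈ [8/43, 14/43) → index 3
j=4: u_4=241/660 ∈ [15/43, 19/43) → index 5
j=5: u_5=301/660 ∈ [19/43, 23/43) → index 6
j=6: u_6=361/660 ∈ [23/43, 27/43) → index 7
j=7: u_7=421/660 ∈ [27/43, 28/43) → index 8
j=8: u_8=481/660 ∈ [28/43, 36/43) → index 9
j=9: u_9=541/660 ∈ [28/43, 36/43) → index 9
j=10: u_10=601/660 ∈ [36/43, 1) → index 10

0 2 2 3 5 6 7 8 9 9 10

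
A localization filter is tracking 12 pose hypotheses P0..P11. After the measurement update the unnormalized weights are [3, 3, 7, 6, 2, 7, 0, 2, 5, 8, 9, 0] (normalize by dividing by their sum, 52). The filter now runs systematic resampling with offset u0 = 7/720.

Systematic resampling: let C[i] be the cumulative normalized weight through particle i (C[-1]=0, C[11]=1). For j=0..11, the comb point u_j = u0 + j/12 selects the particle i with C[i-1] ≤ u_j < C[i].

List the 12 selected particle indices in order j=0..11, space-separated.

0 1 2 3 3 5 5 8 9 9 10 10

C = [3/52, 3/26, 1/4, 19/52, 21/52, 7/13, 7/13, 15/26, 35/52, 43/52, 1, 1]
j=0: u_0=7/720 ∈ [0, 3/52) → index 0
j=1: u_1=67/720 ∈ [3/52, 3/26) → index 1
j=2: u_2=127/720 ∈ [3/26, 1/4) → index 2
j=3: u_3=187/720 ∈ [1/4, 19/52) → index 3
j=4: u_4=247/720 ∈ [1/4, 19/52) → index 3
j=5: u_5=307/720 ∈ [21/52, 7/13) → index 5
j=6: u_6=367/720 ∈ [21/52, 7/13) → index 5
j=7: u_7=427/720 ∈ [15/26, 35/52) → index 8
j=8: u_8=487/720 ∈ [35/52, 43/52) → index 9
j=9: u_9=547/720 ∈ [35/52, 43/52) → index 9
j=10: u_10=607/720 ∈ [43/52, 1) → index 10
j=11: u_11=667/720 ∈ [43/52, 1) → index 10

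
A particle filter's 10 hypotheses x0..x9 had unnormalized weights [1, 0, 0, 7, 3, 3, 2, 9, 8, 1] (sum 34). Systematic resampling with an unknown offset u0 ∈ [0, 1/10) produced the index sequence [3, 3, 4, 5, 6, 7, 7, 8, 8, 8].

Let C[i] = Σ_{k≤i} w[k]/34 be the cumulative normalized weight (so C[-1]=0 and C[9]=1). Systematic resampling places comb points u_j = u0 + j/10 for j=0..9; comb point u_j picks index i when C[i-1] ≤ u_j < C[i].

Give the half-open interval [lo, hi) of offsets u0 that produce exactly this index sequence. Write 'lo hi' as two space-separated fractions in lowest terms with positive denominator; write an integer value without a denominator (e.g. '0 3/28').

C = [1/34, 1/34, 1/34, 4/17, 11/34, 7/17, 8/17, 25/34, 33/34, 1]
j=0 picked index 3: u0 ∈ [1/34, 4/17)
j=1 picked index 3: u0 ∈ [-6/85, 23/170)
j=2 picked index 4: u0 ∈ [3/85, 21/170)
j=3 picked index 5: u0 ∈ [2/85, 19/170)
j=4 picked index 6: u0 ∈ [1/85, 6/85)
j=5 picked index 7: u0 ∈ [-1/34, 4/17)
j=6 picked index 7: u0 ∈ [-11/85, 23/170)
j=7 picked index 8: u0 ∈ [3/85, 23/85)
j=8 picked index 8: u0 ∈ [-11/170, 29/170)
j=9 picked index 8: u0 ∈ [-14/85, 6/85)
intersection: [3/85, 6/85)

3/85 6/85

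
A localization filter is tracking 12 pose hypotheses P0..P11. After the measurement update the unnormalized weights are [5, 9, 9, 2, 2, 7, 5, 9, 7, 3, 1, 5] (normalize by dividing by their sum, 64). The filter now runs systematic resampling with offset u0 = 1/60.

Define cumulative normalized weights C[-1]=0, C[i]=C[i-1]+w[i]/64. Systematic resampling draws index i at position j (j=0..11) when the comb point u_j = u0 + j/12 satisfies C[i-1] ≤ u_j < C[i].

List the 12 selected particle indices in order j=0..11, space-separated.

C = [5/64, 7/32, 23/64, 25/64, 27/64, 17/32, 39/64, 3/4, 55/64, 29/32, 59/64, 1]
j=0: u_0=1/60 ∈ [0, 5/64) → index 0
j=1: u_1=1/10 ∈ [5/64, 7/32) → index 1
j=2: u_2=11/60 ∈ [5/64, 7/32) → index 1
j=3: u_3=4/15 ∈ [7/32, 23/64) → index 2
j=4: u_4=7/20 ∈ [7/32, 23/64) → index 2
j=5: u_5=13/30 ∈ [27/64, 17/32) → index 5
j=6: u_6=31/60 ∈ [27/64, 17/32) → index 5
j=7: u_7=3/5 ∈ [17/32, 39/64) → index 6
j=8: u_8=41/60 ∈ [39/64, 3/4) → index 7
j=9: u_9=23/30 ∈ [3/4, 55/64) → index 8
j=10: u_10=17/20 ∈ [3/4, 55/64) → index 8
j=11: u_11=14/15 ∈ [59/64, 1) → index 11

0 1 1 2 2 5 5 6 7 8 8 11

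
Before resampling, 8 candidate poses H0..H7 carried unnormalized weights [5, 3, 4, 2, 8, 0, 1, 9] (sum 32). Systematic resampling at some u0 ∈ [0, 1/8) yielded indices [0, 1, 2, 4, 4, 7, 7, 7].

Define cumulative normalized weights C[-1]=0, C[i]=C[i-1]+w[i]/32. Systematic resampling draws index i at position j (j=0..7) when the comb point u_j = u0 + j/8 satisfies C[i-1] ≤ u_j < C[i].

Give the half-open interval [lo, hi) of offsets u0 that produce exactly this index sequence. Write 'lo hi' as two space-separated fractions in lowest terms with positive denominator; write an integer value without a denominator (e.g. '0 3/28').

C = [5/32, 1/4, 3/8, 7/16, 11/16, 11/16, 23/32, 1]
j=0 picked index 0: u0 ∈ [0, 5/32)
j=1 picked index 1: u0 ∈ [1/32, 1/8)
j=2 picked index 2: u0 ∈ [0, 1/8)
j=3 picked index 4: u0 ∈ [1/16, 5/16)
j=4 picked index 4: u0 ∈ [-1/16, 3/16)
j=5 picked index 7: u0 ∈ [3/32, 3/8)
j=6 picked index 7: u0 ∈ [-1/32, 1/4)
j=7 picked index 7: u0 ∈ [-5/32, 1/8)
intersection: [3/32, 1/8)

3/32 1/8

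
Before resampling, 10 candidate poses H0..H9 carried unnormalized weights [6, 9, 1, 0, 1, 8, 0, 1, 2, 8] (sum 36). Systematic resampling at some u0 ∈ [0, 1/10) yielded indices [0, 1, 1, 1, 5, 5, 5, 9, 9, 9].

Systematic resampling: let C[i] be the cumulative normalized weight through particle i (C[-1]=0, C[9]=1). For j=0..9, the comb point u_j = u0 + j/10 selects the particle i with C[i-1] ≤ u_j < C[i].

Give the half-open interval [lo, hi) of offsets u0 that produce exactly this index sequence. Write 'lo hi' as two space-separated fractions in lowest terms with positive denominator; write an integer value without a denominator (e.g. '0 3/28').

C = [1/6, 5/12, 4/9, 4/9, 17/36, 25/36, 25/36, 13/18, 7/9, 1]
j=0 picked index 0: u0 ∈ [0, 1/6)
j=1 picked index 1: u0 ∈ [1/15, 19/60)
j=2 picked index 1: u0 ∈ [-1/30, 13/60)
j=3 picked index 1: u0 ∈ [-2/15, 7/60)
j=4 picked index 5: u0 ∈ [13/180, 53/180)
j=5 picked index 5: u0 ∈ [-1/36, 7/36)
j=6 picked index 5: u0 ∈ [-23/180, 17/180)
j=7 picked index 9: u0 ∈ [7/90, 3/10)
j=8 picked index 9: u0 ∈ [-1/45, 1/5)
j=9 picked index 9: u0 ∈ [-11/90, 1/10)
intersection: [7/90, 17/180)

7/90 17/180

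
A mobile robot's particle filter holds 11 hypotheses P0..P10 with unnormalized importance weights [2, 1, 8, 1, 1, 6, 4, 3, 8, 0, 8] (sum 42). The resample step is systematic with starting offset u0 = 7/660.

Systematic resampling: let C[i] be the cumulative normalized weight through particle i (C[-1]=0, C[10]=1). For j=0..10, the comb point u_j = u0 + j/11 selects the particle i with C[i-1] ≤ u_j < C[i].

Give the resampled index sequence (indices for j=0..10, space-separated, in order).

C = [1/21, 1/14, 11/42, 2/7, 13/42, 19/42, 23/42, 13/21, 17/21, 17/21, 1]
j=0: u_0=7/660 ∈ [0, 1/21) → index 0
j=1: u_1=67/660 ∈ [1/14, 11/42) → index 2
j=2: u_2=127/660 ∈ [1/14, 11/42) → index 2
j=3: u_3=17/60 ∈ [11/42, 2/7) → index 3
j=4: u_4=247/660 ∈ [13/42, 19/42) → index 5
j=5: u_5=307/660 ∈ [19/42, 23/42) → index 6
j=6: u_6=367/660 ∈ [23/42, 13/21) → index 7
j=7: u_7=427/660 ∈ [13/21, 17/21) → index 8
j=8: u_8=487/660 ∈ [13/21, 17/21) → index 8
j=9: u_9=547/660 ∈ [17/21, 1) → index 10
j=10: u_10=607/660 ∈ [17/21, 1) → index 10

0 2 2 3 5 6 7 8 8 10 10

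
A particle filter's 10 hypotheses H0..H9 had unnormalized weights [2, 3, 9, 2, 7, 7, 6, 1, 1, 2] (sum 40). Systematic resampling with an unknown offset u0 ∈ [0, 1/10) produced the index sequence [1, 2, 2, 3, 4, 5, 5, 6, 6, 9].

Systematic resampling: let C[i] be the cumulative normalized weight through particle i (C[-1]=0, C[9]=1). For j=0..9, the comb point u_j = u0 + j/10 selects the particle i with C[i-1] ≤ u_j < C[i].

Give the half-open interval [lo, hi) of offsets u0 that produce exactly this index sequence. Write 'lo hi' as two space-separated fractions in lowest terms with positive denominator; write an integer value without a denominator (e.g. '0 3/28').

3/40 1/10

C = [1/20, 1/8, 7/20, 2/5, 23/40, 3/4, 9/10, 37/40, 19/20, 1]
j=0 picked index 1: u0 ∈ [1/20, 1/8)
j=1 picked index 2: u0 ∈ [1/40, 1/4)
j=2 picked index 2: u0 ∈ [-3/40, 3/20)
j=3 picked index 3: u0 ∈ [1/20, 1/10)
j=4 picked index 4: u0 ∈ [0, 7/40)
j=5 picked index 5: u0 ∈ [3/40, 1/4)
j=6 picked index 5: u0 ∈ [-1/40, 3/20)
j=7 picked index 6: u0 ∈ [1/20, 1/5)
j=8 picked index 6: u0 ∈ [-1/20, 1/10)
j=9 picked index 9: u0 ∈ [1/20, 1/10)
intersection: [3/40, 1/10)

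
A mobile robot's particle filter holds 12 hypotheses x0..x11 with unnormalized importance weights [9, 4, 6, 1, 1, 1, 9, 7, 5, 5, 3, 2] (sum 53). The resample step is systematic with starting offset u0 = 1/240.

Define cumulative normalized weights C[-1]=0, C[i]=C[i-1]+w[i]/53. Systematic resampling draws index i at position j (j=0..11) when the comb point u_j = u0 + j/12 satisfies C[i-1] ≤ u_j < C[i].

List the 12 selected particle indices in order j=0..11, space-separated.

C = [9/53, 13/53, 19/53, 20/53, 21/53, 22/53, 31/53, 38/53, 43/53, 48/53, 51/53, 1]
j=0: u_0=1/240 ∈ [0, 9/53) → index 0
j=1: u_1=7/80 ∈ [0, 9/53) → index 0
j=2: u_2=41/240 ∈ [9/53, 13/53) → index 1
j=3: u_3=61/240 ∈ [13/53, 19/53) → index 2
j=4: u_4=27/80 ∈ [13/53, 19/53) → index 2
j=5: u_5=101/240 ∈ [22/53, 31/53) → index 6
j=6: u_6=121/240 ∈ [22/53, 31/53) → index 6
j=7: u_7=47/80 ∈ [31/53, 38/53) → index 7
j=8: u_8=161/240 ∈ [31/53, 38/53) → index 7
j=9: u_9=181/240 ∈ [38/53, 43/53) → index 8
j=10: u_10=67/80 ∈ [43/53, 48/53) → index 9
j=11: u_11=221/240 ∈ [48/53, 51/53) → index 10

0 0 1 2 2 6 6 7 7 8 9 10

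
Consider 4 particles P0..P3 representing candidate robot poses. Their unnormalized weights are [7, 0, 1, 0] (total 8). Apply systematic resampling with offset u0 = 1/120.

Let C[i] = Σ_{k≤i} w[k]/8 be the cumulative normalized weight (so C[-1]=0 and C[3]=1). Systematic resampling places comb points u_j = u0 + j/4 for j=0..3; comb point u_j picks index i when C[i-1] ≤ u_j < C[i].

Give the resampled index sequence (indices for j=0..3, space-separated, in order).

C = [7/8, 7/8, 1, 1]
j=0: u_0=1/120 ∈ [0, 7/8) → index 0
j=1: u_1=31/120 ∈ [0, 7/8) → index 0
j=2: u_2=61/120 ∈ [0, 7/8) → index 0
j=3: u_3=91/120 ∈ [0, 7/8) → index 0

0 0 0 0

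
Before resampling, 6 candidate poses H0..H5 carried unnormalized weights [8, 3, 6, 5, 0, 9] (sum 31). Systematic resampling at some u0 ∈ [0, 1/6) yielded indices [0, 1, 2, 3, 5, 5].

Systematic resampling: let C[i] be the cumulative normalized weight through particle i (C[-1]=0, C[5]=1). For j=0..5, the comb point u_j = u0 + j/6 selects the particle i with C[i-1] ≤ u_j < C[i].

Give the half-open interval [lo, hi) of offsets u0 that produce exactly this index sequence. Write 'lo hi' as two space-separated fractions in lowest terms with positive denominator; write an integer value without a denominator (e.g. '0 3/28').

17/186 1/6

C = [8/31, 11/31, 17/31, 22/31, 22/31, 1]
j=0 picked index 0: u0 ∈ [0, 8/31)
j=1 picked index 1: u0 ∈ [17/186, 35/186)
j=2 picked index 2: u0 ∈ [2/93, 20/93)
j=3 picked index 3: u0 ∈ [3/62, 13/62)
j=4 picked index 5: u0 ∈ [4/93, 1/3)
j=5 picked index 5: u0 ∈ [-23/186, 1/6)
intersection: [17/186, 1/6)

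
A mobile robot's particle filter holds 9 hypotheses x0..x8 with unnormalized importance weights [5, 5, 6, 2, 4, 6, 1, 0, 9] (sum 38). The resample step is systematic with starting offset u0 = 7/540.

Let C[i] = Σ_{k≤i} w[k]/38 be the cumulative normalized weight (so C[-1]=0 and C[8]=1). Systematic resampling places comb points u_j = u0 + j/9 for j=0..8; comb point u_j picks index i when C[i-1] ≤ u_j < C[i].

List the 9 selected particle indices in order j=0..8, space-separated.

0 0 1 2 3 4 5 8 8

C = [5/38, 5/19, 8/19, 9/19, 11/19, 14/19, 29/38, 29/38, 1]
j=0: u_0=7/540 ∈ [0, 5/38) → index 0
j=1: u_1=67/540 ∈ [0, 5/38) → index 0
j=2: u_2=127/540 ∈ [5/38, 5/19) → index 1
j=3: u_3=187/540 ∈ [5/19, 8/19) → index 2
j=4: u_4=247/540 ∈ [8/19, 9/19) → index 3
j=5: u_5=307/540 ∈ [9/19, 11/19) → index 4
j=6: u_6=367/540 ∈ [11/19, 14/19) → index 5
j=7: u_7=427/540 ∈ [29/38, 1) → index 8
j=8: u_8=487/540 ∈ [29/38, 1) → index 8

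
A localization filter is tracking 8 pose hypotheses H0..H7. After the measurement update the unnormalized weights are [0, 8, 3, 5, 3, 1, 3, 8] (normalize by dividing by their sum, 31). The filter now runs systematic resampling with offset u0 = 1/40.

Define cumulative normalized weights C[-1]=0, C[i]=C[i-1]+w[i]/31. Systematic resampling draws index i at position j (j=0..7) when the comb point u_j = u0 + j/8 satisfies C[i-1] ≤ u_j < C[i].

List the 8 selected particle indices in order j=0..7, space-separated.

1 1 2 3 4 6 7 7

C = [0, 8/31, 11/31, 16/31, 19/31, 20/31, 23/31, 1]
j=0: u_0=1/40 ∈ [0, 8/31) → index 1
j=1: u_1=3/20 ∈ [0, 8/31) → index 1
j=2: u_2=11/40 ∈ [8/31, 11/31) → index 2
j=3: u_3=2/5 ∈ [11/31, 16/31) → index 3
j=4: u_4=21/40 ∈ [16/31, 19/31) → index 4
j=5: u_5=13/20 ∈ [20/31, 23/31) → index 6
j=6: u_6=31/40 ∈ [23/31, 1) → index 7
j=7: u_7=9/10 ∈ [23/31, 1) → index 7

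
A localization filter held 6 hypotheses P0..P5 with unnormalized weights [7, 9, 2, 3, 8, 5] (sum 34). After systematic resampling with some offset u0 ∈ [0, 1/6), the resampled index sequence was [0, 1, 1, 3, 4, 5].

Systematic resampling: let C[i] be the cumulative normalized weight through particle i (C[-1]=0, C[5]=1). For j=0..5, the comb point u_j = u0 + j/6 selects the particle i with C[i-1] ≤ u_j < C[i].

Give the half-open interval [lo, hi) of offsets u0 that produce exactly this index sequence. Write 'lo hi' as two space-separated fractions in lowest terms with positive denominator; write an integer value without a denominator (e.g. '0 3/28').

2/51 2/17

C = [7/34, 8/17, 9/17, 21/34, 29/34, 1]
j=0 picked index 0: u0 ∈ [0, 7/34)
j=1 picked index 1: u0 ∈ [2/51, 31/102)
j=2 picked index 1: u0 ∈ [-13/102, 7/51)
j=3 picked index 3: u0 ∈ [1/34, 2/17)
j=4 picked index 4: u0 ∈ [-5/102, 19/102)
j=5 picked index 5: u0 ∈ [1/51, 1/6)
intersection: [2/51, 2/17)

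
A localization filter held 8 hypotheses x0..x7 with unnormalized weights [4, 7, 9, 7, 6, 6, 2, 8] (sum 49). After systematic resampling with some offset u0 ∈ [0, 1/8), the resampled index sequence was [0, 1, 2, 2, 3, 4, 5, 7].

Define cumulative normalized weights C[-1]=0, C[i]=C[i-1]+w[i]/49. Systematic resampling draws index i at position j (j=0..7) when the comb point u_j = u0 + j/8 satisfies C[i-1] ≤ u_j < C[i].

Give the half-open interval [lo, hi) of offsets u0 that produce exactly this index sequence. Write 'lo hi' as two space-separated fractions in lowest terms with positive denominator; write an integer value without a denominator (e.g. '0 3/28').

0 13/392

C = [4/49, 11/49, 20/49, 27/49, 33/49, 39/49, 41/49, 1]
j=0 picked index 0: u0 ∈ [0, 4/49)
j=1 picked index 1: u0 ∈ [-17/392, 39/392)
j=2 picked index 2: u0 ∈ [-5/196, 31/196)
j=3 picked index 2: u0 ∈ [-59/392, 13/392)
j=4 picked index 3: u0 ∈ [-9/98, 5/98)
j=5 picked index 4: u0 ∈ [-29/392, 19/392)
j=6 picked index 5: u0 ∈ [-15/196, 9/196)
j=7 picked index 7: u0 ∈ [-15/392, 1/8)
intersection: [0, 13/392)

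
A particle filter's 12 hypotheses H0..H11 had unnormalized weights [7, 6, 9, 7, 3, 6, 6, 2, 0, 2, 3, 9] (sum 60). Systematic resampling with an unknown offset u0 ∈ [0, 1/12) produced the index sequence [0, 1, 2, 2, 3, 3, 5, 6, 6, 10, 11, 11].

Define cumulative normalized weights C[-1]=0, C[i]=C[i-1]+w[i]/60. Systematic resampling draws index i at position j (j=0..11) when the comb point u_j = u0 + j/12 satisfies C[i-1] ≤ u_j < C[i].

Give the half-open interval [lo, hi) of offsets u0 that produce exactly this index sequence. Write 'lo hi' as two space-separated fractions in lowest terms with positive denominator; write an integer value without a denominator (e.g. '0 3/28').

1/20 1/15

C = [7/60, 13/60, 11/30, 29/60, 8/15, 19/30, 11/15, 23/30, 23/30, 4/5, 17/20, 1]
j=0 picked index 0: u0 ∈ [0, 7/60)
j=1 picked index 1: u0 ∈ [1/30, 2/15)
j=2 picked index 2: u0 ∈ [1/20, 1/5)
j=3 picked index 2: u0 ∈ [-1/30, 7/60)
j=4 picked index 3: u0 ∈ [1/30, 3/20)
j=5 picked index 3: u0 ∈ [-1/20, 1/15)
j=6 picked index 5: u0 ∈ [1/30, 2/15)
j=7 picked index 6: u0 ∈ [1/20, 3/20)
j=8 picked index 6: u0 ∈ [-1/30, 1/15)
j=9 picked index 10: u0 ∈ [1/20, 1/10)
j=10 picked index 11: u0 ∈ [1/60, 1/6)
j=11 picked index 11: u0 ∈ [-1/15, 1/12)
intersection: [1/20, 1/15)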